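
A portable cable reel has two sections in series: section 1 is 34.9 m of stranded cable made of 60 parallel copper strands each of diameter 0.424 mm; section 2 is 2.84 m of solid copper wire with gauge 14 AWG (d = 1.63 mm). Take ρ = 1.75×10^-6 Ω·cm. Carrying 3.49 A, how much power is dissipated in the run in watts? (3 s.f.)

1.17 W

ρ = 1.75×10^-6 Ω·cm = 1.75×10^-8 Ω·m
Section 1: A_strand = π(2.1200e-04)² = 1.412e-07 m²; R₁ = ρL/(N·A_s) = (1.75×10^-8)(34.9)/(60×1.412e-07) = 0.07209 Ω
Section 2: A = π(1.63/2 mm)² = π(8.1500e-04 m)² = 2.087e-06 m²
R₂ = (1.75×10^-8)(2.84)/(2.087e-06) = 0.02382 Ω
R = R₁ + R₂ = 0.09591 Ω
P = I²R = (3.49)² × 0.09591 = 1.17 W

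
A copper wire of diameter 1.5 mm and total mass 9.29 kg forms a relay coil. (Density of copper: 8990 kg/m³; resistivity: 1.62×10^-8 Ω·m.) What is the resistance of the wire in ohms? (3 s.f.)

5.36 Ω

A = π(d/2)² = π(7.5000e-04 m)² = 1.7671e-06 m²
L = m/(density·A) = 9.29/(8990×1.7671e-06) = 584.8 m
R = ρL/A = (1.62×10^-8)(584.8)/(1.7671e-06) = 5.36 Ω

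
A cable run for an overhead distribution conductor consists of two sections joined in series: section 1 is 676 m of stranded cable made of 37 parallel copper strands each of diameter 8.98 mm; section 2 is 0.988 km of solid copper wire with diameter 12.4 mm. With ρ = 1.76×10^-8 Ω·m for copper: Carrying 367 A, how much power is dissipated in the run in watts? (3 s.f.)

20100 W

Section 1: A_strand = π(4.4900e-03)² = 6.333e-05 m²; R₁ = ρL/(N·A_s) = (1.76×10^-8)(676)/(37×6.333e-05) = 0.005077 Ω
Section 2: A = π(d/2)² = π(6.2000e-03 m)² = 1.208e-04 m²
R₂ = (1.76×10^-8)(988)/(1.208e-04) = 0.144 Ω
R = R₁ + R₂ = 0.1491 Ω
P = I²R = (367)² × 0.1491 = 20100 W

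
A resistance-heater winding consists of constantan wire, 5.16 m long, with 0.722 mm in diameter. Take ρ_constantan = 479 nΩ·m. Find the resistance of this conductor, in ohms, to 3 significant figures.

ρ = 479 nΩ·m = 4.79×10^-7 Ω·m
A = π(d/2)² = π(3.6100e-04 m)² = 4.094e-07 m²
R = ρL/A = (4.79×10^-7)(5.16 m)/(4.094e-07 m²) = 6.04 Ω

6.04 Ω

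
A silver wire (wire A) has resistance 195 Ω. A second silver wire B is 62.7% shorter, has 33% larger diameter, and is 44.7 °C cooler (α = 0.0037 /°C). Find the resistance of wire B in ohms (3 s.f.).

34.3 Ω

R ∝ ρL/d² with ρ ∝ (1+αΔT), so R_B/R_A = (1 − 62.7/100) × (1 + 33/100)⁻² × (1 − 0.0037×44.7)
= 0.373 × 0.5653 × 0.8346 = 0.176
R_B = 0.176 × 195 = 34.3 Ω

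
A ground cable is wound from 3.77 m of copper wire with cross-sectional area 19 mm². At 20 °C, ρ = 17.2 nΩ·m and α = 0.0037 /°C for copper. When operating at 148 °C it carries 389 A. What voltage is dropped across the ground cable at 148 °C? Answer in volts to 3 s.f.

1.96 V

ρ = 17.2 nΩ·m = 1.72×10^-8 Ω·m
A = 19 mm² = 1.900e-05 m²
R₍20₎ = ρL/A = (1.72×10^-8)(3.77)/(1.900e-05) = 0.003413 Ω
R₍148₎ = R₍20₎(1 + αΔT) = 0.003413 × (1 + 0.0037×128) = 0.005029 Ω
V = IR = 389 × 0.005029 = 1.96 V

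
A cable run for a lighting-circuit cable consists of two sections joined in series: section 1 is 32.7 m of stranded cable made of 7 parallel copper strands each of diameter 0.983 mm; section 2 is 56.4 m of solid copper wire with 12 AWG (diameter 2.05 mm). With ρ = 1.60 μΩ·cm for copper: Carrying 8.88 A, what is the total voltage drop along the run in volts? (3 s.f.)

3.30 V

ρ = 1.60 μΩ·cm = 1.60×10^-8 Ω·m
Section 1: A_strand = π(4.9150e-04)² = 7.589e-07 m²; R₁ = ρL/(N·A_s) = (1.60×10^-8)(32.7)/(7×7.589e-07) = 0.09849 Ω
Section 2: A = π(2.05/2 mm)² = π(1.0250e-03 m)² = 3.301e-06 m²
R₂ = (1.60×10^-8)(56.4)/(3.301e-06) = 0.2734 Ω
R = R₁ + R₂ = 0.3719 Ω
V = IR = 8.88 × 0.3719 = 3.30 V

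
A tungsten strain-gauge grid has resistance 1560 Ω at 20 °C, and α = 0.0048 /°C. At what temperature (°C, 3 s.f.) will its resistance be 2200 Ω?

R = R₀(1 + α(T − T₀)) ⇒ T = T₀ + (R/R₀ − 1)/α
T = 20 + (2200/1560 − 1)/0.0048 = 20 + (0.4103)/0.0048 = 105 °C

105 °C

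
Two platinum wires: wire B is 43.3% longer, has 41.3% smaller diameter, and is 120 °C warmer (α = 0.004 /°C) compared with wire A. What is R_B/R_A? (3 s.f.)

R ∝ ρL/d² with ρ ∝ (1+αΔT), so R_B/R_A = (1 + 43.3/100) × (1 − 41.3/100)⁻² × (1 + 0.004×120)
= 1.433 × 2.902 × 1.48 = 6.16

6.16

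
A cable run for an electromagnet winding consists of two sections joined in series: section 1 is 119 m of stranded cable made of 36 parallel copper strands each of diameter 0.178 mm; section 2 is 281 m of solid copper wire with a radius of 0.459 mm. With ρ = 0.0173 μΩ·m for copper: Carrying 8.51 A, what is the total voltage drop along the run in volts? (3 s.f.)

ρ = 0.0173 μΩ·m = 1.73×10^-8 Ω·m
Section 1: A_strand = π(8.9000e-05)² = 2.488e-08 m²; R₁ = ρL/(N·A_s) = (1.73×10^-8)(119)/(36×2.488e-08) = 2.298 Ω
Section 2: A = πr² = π(4.5900e-04 m)² = 6.619e-07 m²
R₂ = (1.73×10^-8)(281)/(6.619e-07) = 7.345 Ω
R = R₁ + R₂ = 9.643 Ω
V = IR = 8.51 × 9.643 = 82.1 V

82.1 V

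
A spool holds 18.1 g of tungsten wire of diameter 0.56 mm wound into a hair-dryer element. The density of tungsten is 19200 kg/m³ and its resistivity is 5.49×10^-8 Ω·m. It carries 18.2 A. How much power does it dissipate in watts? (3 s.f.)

A = π(d/2)² = π(2.8000e-04 m)² = 2.4630e-07 m²
L = m/(density·A) = 0.0181/(19200×2.4630e-07) = 3.827 m
R = ρL/A = (5.49×10^-8)(3.827)/(2.4630e-07) = 0.8531 Ω
P = I²R = (18.2)² × 0.8531 = 283 W

283 W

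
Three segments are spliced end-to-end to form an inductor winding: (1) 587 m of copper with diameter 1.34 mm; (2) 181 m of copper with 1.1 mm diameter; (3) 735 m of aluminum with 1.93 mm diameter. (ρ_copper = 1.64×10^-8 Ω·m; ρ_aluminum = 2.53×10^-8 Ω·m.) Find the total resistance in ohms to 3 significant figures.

16.3 Ω

Seg 1: A = π(d/2)² = π(6.7000e-04 m)² = 1.410e-06 m²
R_1 = (1.64×10^-8)(587)/(1.410e-06) = 6.826 Ω
Seg 2: A = π(d/2)² = π(5.5000e-04 m)² = 9.503e-07 m²
R_2 = (1.64×10^-8)(181)/(9.503e-07) = 3.124 Ω
Seg 3: A = π(d/2)² = π(9.6500e-04 m)² = 2.926e-06 m²
R_3 = (2.53×10^-8)(735)/(2.926e-06) = 6.356 Ω
R_total = R_1 + R_2 + R_3 = 16.3 Ω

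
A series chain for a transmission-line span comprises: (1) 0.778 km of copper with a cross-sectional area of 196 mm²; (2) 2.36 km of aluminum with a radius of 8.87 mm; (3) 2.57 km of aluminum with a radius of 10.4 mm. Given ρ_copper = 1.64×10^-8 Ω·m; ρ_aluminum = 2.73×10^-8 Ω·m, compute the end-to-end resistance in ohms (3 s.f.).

0.532 Ω

Seg 1: A = 196 mm² = 1.960e-04 m²
R_1 = (1.64×10^-8)(778)/(1.960e-04) = 0.0651 Ω
Seg 2: A = πr² = π(8.8700e-03 m)² = 2.472e-04 m²
R_2 = (2.73×10^-8)(2360)/(2.472e-04) = 0.2607 Ω
Seg 3: A = πr² = π(1.0400e-02 m)² = 3.398e-04 m²
R_3 = (2.73×10^-8)(2570)/(3.398e-04) = 0.2065 Ω
R_total = R_1 + R_2 + R_3 = 0.532 Ω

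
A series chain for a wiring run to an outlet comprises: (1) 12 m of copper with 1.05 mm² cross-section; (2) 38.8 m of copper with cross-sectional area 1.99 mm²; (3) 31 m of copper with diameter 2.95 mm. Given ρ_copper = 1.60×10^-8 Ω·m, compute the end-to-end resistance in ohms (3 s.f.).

Seg 1: A = 1.05 mm² = 1.050e-06 m²
R_1 = (1.60×10^-8)(12)/(1.050e-06) = 0.1829 Ω
Seg 2: A = 1.99 mm² = 1.990e-06 m²
R_2 = (1.60×10^-8)(38.8)/(1.990e-06) = 0.312 Ω
Seg 3: A = π(d/2)² = π(1.4750e-03 m)² = 6.835e-06 m²
R_3 = (1.60×10^-8)(31)/(6.835e-06) = 0.07257 Ω
R_total = R_1 + R_2 + R_3 = 0.567 Ω

0.567 Ω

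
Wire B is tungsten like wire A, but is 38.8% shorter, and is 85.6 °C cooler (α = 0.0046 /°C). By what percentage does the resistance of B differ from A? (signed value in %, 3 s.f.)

R ∝ ρL/d² with ρ ∝ (1+αΔT), so R_B/R_A = (1 − 38.8/100) × (1 − 0.0046×85.6)
= 0.612 × 0.6062 = 0.371
(R_B − R_A)/R_A = 0.371 − 1 = -62.9%

-62.9%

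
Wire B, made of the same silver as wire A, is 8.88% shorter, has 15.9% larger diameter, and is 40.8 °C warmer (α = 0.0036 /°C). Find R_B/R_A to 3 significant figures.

R ∝ ρL/d² with ρ ∝ (1+αΔT), so R_B/R_A = (1 − 8.88/100) × (1 + 15.9/100)⁻² × (1 + 0.0036×40.8)
= 0.9112 × 0.7444 × 1.147 = 0.778

0.778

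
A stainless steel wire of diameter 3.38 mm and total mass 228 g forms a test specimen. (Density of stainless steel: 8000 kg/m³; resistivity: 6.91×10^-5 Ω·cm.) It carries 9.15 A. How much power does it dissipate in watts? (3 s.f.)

20.5 W

ρ = 6.91×10^-5 Ω·cm = 6.91×10^-7 Ω·m
A = π(d/2)² = π(1.6900e-03 m)² = 8.9727e-06 m²
L = m/(density·A) = 0.228/(8000×8.9727e-06) = 3.176 m
R = ρL/A = (6.91×10^-7)(3.176)/(8.9727e-06) = 0.2446 Ω
P = I²R = (9.15)² × 0.2446 = 20.5 W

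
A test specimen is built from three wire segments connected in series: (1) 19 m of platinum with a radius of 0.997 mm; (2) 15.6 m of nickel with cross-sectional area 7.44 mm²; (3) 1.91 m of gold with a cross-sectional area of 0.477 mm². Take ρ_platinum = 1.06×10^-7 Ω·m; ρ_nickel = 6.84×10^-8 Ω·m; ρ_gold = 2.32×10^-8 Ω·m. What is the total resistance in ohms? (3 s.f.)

0.881 Ω

Seg 1: A = πr² = π(9.9700e-04 m)² = 3.123e-06 m²
R_1 = (1.06×10^-7)(19)/(3.123e-06) = 0.6449 Ω
Seg 2: A = 7.44 mm² = 7.440e-06 m²
R_2 = (6.84×10^-8)(15.6)/(7.440e-06) = 0.1434 Ω
Seg 3: A = 0.477 mm² = 4.770e-07 m²
R_3 = (2.32×10^-8)(1.91)/(4.770e-07) = 0.0929 Ω
R_total = R_1 + R_2 + R_3 = 0.881 Ω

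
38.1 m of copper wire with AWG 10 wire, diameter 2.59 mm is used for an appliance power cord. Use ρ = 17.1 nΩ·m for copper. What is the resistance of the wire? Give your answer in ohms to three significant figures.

ρ = 17.1 nΩ·m = 1.71×10^-8 Ω·m
A = π(2.59/2 mm)² = π(1.2950e-03 m)² = 5.269e-06 m²
R = ρL/A = (1.71×10^-8)(38.1 m)/(5.269e-06 m²) = 0.124 Ω

0.124 Ω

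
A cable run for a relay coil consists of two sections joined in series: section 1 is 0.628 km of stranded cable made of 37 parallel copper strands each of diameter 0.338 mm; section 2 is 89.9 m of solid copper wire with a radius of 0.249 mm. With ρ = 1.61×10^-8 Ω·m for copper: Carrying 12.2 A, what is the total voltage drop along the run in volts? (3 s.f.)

Section 1: A_strand = π(1.6900e-04)² = 8.973e-08 m²; R₁ = ρL/(N·A_s) = (1.61×10^-8)(628)/(37×8.973e-08) = 3.046 Ω
Section 2: A = πr² = π(2.4900e-04 m)² = 1.948e-07 m²
R₂ = (1.61×10^-8)(89.9)/(1.948e-07) = 7.431 Ω
R = R₁ + R₂ = 10.48 Ω
V = IR = 12.2 × 10.48 = 128 V

128 V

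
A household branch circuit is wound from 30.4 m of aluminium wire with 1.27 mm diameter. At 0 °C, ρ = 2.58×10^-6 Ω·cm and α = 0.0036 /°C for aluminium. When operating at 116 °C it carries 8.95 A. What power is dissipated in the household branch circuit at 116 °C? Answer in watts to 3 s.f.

70.3 W

ρ = 2.58×10^-6 Ω·cm = 2.58×10^-8 Ω·m
A = π(d/2)² = π(6.3500e-04 m)² = 1.267e-06 m²
R₍0₎ = ρL/A = (2.58×10^-8)(30.4)/(1.267e-06) = 0.6192 Ω
R₍116₎ = R₍0₎(1 + αΔT) = 0.6192 × (1 + 0.0036×116) = 0.8777 Ω
P = I²R = (8.95)² × 0.8777 = 70.3 W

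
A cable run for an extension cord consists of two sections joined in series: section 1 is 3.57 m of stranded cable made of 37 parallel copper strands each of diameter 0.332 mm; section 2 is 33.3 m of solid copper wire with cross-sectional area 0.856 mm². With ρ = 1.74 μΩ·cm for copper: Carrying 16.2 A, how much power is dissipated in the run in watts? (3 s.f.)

ρ = 1.74 μΩ·cm = 1.74×10^-8 Ω·m
Section 1: A_strand = π(1.6600e-04)² = 8.657e-08 m²; R₁ = ρL/(N·A_s) = (1.74×10^-8)(3.57)/(37×8.657e-08) = 0.01939 Ω
Section 2: A = 0.856 mm² = 8.560e-07 m²
R₂ = (1.74×10^-8)(33.3)/(8.560e-07) = 0.6769 Ω
R = R₁ + R₂ = 0.6963 Ω
P = I²R = (16.2)² × 0.6963 = 183 W

183 W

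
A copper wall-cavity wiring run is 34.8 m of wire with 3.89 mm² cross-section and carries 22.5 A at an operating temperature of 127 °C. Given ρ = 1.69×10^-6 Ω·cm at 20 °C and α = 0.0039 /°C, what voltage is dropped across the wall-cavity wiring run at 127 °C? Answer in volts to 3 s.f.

4.82 V

ρ = 1.69×10^-6 Ω·cm = 1.69×10^-8 Ω·m
A = 3.89 mm² = 3.890e-06 m²
R₍20₎ = ρL/A = (1.69×10^-8)(34.8)/(3.890e-06) = 0.1512 Ω
R₍127₎ = R₍20₎(1 + αΔT) = 0.1512 × (1 + 0.0039×107) = 0.2143 Ω
V = IR = 22.5 × 0.2143 = 4.82 V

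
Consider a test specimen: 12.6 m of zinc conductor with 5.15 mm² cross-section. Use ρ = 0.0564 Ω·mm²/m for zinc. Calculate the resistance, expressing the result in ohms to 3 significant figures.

0.138 Ω

ρ = 0.0564 Ω·mm²/m = 5.64×10^-8 Ω·m
A = 5.15 mm² = 5.150e-06 m²
R = ρL/A = (5.64×10^-8)(12.6 m)/(5.150e-06 m²) = 0.138 Ω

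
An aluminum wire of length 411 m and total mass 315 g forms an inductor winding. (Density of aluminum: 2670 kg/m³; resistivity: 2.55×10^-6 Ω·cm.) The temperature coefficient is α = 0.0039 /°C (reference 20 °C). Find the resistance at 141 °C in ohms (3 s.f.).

ρ = 2.55×10^-6 Ω·cm = 2.55×10^-8 Ω·m
A = m/(density·L) = 0.315/(2670×411) = 2.8705e-07 m²
R = ρL/A = (2.55×10^-8)(411)/(2.8705e-07) = 36.51 Ω
R(141 °C) = 36.51 × (1 + 0.0039×121) = 53.7 Ω

53.7 Ω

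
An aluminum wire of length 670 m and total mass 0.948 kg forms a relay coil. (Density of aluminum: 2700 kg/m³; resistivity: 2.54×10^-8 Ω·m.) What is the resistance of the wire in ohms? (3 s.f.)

32.5 Ω

A = m/(density·L) = 0.948/(2700×670) = 5.2405e-07 m²
R = ρL/A = (2.54×10^-8)(670)/(5.2405e-07) = 32.5 Ω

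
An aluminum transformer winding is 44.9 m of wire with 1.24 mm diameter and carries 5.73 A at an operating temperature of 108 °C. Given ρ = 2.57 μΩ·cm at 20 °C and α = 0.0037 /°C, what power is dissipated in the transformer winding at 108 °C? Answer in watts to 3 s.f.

ρ = 2.57 μΩ·cm = 2.57×10^-8 Ω·m
A = π(d/2)² = π(6.2000e-04 m)² = 1.208e-06 m²
R₍20₎ = ρL/A = (2.57×10^-8)(44.9)/(1.208e-06) = 0.9555 Ω
R₍108₎ = R₍20₎(1 + αΔT) = 0.9555 × (1 + 0.0037×88) = 1.267 Ω
P = I²R = (5.73)² × 1.267 = 41.6 W

41.6 W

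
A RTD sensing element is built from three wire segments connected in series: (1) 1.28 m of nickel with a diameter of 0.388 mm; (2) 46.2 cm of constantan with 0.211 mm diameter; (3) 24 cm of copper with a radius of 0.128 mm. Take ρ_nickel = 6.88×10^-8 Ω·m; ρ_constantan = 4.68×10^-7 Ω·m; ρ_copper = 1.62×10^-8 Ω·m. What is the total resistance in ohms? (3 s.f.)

Seg 1: A = π(d/2)² = π(1.9400e-04 m)² = 1.182e-07 m²
R_1 = (6.88×10^-8)(1.28)/(1.182e-07) = 0.7448 Ω
Seg 2: A = π(d/2)² = π(1.0550e-04 m)² = 3.497e-08 m²
R_2 = (4.68×10^-7)(0.462)/(3.497e-08) = 6.183 Ω
Seg 3: A = πr² = π(1.2800e-04 m)² = 5.147e-08 m²
R_3 = (1.62×10^-8)(0.24)/(5.147e-08) = 0.07554 Ω
R_total = R_1 + R_2 + R_3 = 7.00 Ω

7.00 Ω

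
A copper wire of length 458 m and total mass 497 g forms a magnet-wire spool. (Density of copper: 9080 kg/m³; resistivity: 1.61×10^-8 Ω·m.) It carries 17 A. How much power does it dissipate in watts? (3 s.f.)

A = m/(density·L) = 0.497/(9080×458) = 1.1951e-07 m²
R = ρL/A = (1.61×10^-8)(458)/(1.1951e-07) = 61.7 Ω
P = I²R = (17)² × 61.7 = 17800 W

17800 W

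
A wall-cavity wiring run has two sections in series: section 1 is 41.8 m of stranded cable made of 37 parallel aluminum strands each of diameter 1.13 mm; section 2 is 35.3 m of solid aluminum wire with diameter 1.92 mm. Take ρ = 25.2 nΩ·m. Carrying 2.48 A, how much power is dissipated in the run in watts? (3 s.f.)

2.06 W

ρ = 25.2 nΩ·m = 2.52×10^-8 Ω·m
Section 1: A_strand = π(5.6500e-04)² = 1.003e-06 m²; R₁ = ρL/(N·A_s) = (2.52×10^-8)(41.8)/(37×1.003e-06) = 0.02839 Ω
Section 2: A = π(d/2)² = π(9.6000e-04 m)² = 2.895e-06 m²
R₂ = (2.52×10^-8)(35.3)/(2.895e-06) = 0.3072 Ω
R = R₁ + R₂ = 0.3356 Ω
P = I²R = (2.48)² × 0.3356 = 2.06 W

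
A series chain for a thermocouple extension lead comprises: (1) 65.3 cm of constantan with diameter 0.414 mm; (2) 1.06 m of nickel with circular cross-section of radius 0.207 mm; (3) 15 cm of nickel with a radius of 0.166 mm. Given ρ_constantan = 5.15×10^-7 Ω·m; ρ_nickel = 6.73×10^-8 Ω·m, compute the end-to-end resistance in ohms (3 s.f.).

3.14 Ω

Seg 1: A = π(d/2)² = π(2.0700e-04 m)² = 1.346e-07 m²
R_1 = (5.15×10^-7)(0.653)/(1.346e-07) = 2.498 Ω
Seg 2: A = πr² = π(2.0700e-04 m)² = 1.346e-07 m²
R_2 = (6.73×10^-8)(1.06)/(1.346e-07) = 0.5299 Ω
Seg 3: A = πr² = π(1.6600e-04 m)² = 8.657e-08 m²
R_3 = (6.73×10^-8)(0.15)/(8.657e-08) = 0.1166 Ω
R_total = R_1 + R_2 + R_3 = 3.14 Ω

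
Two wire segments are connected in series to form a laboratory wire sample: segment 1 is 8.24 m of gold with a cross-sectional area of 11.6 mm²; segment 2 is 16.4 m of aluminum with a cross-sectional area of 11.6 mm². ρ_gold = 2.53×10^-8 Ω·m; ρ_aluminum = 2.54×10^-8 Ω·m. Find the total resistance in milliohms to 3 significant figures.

53.9 mΩ

Segment 1: A = 11.6 mm² = 1.160e-05 m²
R₁ = ρL/A = (2.53×10^-8)(8.24)/(1.160e-05) = 0.01797 Ω
R₂ = (2.54×10^-8)(16.4)/(1.160e-05) = 0.03591 Ω
R = R₁ + R₂ = 53.9 mΩ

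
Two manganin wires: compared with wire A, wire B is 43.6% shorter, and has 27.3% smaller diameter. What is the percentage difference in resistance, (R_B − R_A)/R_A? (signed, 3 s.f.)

6.71%

R ∝ L/d², so R_B/R_A = (1 − 43.6/100) × (1 − 27.3/100)⁻²
= 0.564 × 1.892 = 1.067
(R_B − R_A)/R_A = 1.067 − 1 = 6.71%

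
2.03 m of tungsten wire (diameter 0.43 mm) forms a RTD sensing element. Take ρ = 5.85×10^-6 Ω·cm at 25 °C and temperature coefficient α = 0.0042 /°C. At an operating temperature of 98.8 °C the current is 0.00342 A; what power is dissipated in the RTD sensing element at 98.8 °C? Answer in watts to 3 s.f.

ρ = 5.85×10^-6 Ω·cm = 5.85×10^-8 Ω·m
A = π(d/2)² = π(2.1500e-04 m)² = 1.452e-07 m²
R₍25₎ = ρL/A = (5.85×10^-8)(2.03)/(1.452e-07) = 0.8178 Ω
R₍98.8₎ = R₍25₎(1 + αΔT) = 0.8178 × (1 + 0.0042×73.8) = 1.071 Ω
P = I²R = (0.00342)² × 1.071 = 1.25×10^-5 W

1.25×10^-5 W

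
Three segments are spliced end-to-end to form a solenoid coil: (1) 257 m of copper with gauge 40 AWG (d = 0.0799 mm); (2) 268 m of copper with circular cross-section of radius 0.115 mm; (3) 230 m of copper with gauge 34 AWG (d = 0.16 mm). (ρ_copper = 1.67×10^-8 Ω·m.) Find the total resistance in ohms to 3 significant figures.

1150 Ω

Seg 1: A = π(0.0799/2 mm)² = π(3.9950e-05 m)² = 5.014e-09 m²
R_1 = (1.67×10^-8)(257)/(5.014e-09) = 856 Ω
Seg 2: A = πr² = π(1.1500e-04 m)² = 4.155e-08 m²
R_2 = (1.67×10^-8)(268)/(4.155e-08) = 107.7 Ω
Seg 3: A = π(0.16/2 mm)² = π(8.0000e-05 m)² = 2.011e-08 m²
R_3 = (1.67×10^-8)(230)/(2.011e-08) = 191 Ω
R_total = R_1 + R_2 + R_3 = 1150 Ω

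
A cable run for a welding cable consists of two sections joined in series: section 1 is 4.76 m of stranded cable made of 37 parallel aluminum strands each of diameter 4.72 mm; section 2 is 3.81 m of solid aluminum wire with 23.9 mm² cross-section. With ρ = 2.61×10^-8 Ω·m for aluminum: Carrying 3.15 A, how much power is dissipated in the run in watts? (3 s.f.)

Section 1: A_strand = π(2.3600e-03)² = 1.750e-05 m²; R₁ = ρL/(N·A_s) = (2.61×10^-8)(4.76)/(37×1.750e-05) = 1.919×10^-4 Ω
Section 2: A = 23.9 mm² = 2.390e-05 m²
R₂ = (2.61×10^-8)(3.81)/(2.390e-05) = 0.004161 Ω
R = R₁ + R₂ = 0.004353 Ω
P = I²R = (3.15)² × 0.004353 = 0.0432 W

0.0432 W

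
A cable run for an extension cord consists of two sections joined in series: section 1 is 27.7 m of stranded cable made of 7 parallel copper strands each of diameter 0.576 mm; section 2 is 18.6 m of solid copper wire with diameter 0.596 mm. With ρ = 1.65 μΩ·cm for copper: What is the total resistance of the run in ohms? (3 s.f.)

1.35 Ω

ρ = 1.65 μΩ·cm = 1.65×10^-8 Ω·m
Section 1: A_strand = π(2.8800e-04)² = 2.606e-07 m²; R₁ = ρL/(N·A_s) = (1.65×10^-8)(27.7)/(7×2.606e-07) = 0.2506 Ω
Section 2: A = π(d/2)² = π(2.9800e-04 m)² = 2.790e-07 m²
R₂ = (1.65×10^-8)(18.6)/(2.790e-07) = 1.1 Ω
R = R₁ + R₂ = 1.35 Ω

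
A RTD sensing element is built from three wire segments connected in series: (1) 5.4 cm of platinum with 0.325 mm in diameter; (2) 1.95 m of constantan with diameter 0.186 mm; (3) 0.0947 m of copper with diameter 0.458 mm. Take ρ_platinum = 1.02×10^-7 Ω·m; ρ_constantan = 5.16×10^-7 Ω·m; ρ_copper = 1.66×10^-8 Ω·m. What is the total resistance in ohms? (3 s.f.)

37.1 Ω

Seg 1: A = π(d/2)² = π(1.6250e-04 m)² = 8.296e-08 m²
R_1 = (1.02×10^-7)(0.054)/(8.296e-08) = 0.0664 Ω
Seg 2: A = π(d/2)² = π(9.3000e-05 m)² = 2.717e-08 m²
R_2 = (5.16×10^-7)(1.95)/(2.717e-08) = 37.03 Ω
Seg 3: A = π(d/2)² = π(2.2900e-04 m)² = 1.647e-07 m²
R_3 = (1.66×10^-8)(0.0947)/(1.647e-07) = 0.009542 Ω
R_total = R_1 + R_2 + R_3 = 37.1 Ω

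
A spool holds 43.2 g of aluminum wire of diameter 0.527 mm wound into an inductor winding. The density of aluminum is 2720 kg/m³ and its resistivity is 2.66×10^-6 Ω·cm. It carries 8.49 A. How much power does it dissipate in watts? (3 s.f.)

ρ = 2.66×10^-6 Ω·cm = 2.66×10^-8 Ω·m
A = π(d/2)² = π(2.6350e-04 m)² = 2.1813e-07 m²
L = m/(density·A) = 0.0432/(2720×2.1813e-07) = 72.81 m
R = ρL/A = (2.66×10^-8)(72.81)/(2.1813e-07) = 8.879 Ω
P = I²R = (8.49)² × 8.879 = 640 W

640 W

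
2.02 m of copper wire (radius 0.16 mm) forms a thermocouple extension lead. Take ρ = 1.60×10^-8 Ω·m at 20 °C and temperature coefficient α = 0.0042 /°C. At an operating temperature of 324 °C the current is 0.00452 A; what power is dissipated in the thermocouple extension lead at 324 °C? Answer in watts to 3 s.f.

1.87×10^-5 W

A = πr² = π(1.6000e-04 m)² = 8.042e-08 m²
R₍20₎ = ρL/A = (1.60×10^-8)(2.02)/(8.042e-08) = 0.4019 Ω
R₍324₎ = R₍20₎(1 + αΔT) = 0.4019 × (1 + 0.0042×304) = 0.915 Ω
P = I²R = (0.00452)² × 0.915 = 1.87×10^-5 W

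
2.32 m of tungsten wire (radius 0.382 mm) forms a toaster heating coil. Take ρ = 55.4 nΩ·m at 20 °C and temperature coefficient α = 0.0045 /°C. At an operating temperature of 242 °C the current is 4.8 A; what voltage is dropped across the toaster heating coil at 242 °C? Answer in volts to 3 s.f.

ρ = 55.4 nΩ·m = 5.54×10^-8 Ω·m
A = πr² = π(3.8200e-04 m)² = 4.584e-07 m²
R₍20₎ = ρL/A = (5.54×10^-8)(2.32)/(4.584e-07) = 0.2804 Ω
R₍242₎ = R₍20₎(1 + αΔT) = 0.2804 × (1 + 0.0045×222) = 0.5604 Ω
V = IR = 4.8 × 0.5604 = 2.69 V

2.69 V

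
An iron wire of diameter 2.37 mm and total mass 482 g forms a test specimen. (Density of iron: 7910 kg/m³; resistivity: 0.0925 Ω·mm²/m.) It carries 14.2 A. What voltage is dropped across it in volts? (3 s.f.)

4.11 V

ρ = 0.0925 Ω·mm²/m = 9.25×10^-8 Ω·m
A = π(d/2)² = π(1.1850e-03 m)² = 4.4115e-06 m²
L = m/(density·A) = 0.482/(7910×4.4115e-06) = 13.81 m
R = ρL/A = (9.25×10^-8)(13.81)/(4.4115e-06) = 0.2896 Ω
V = IR = 14.2 × 0.2896 = 4.11 V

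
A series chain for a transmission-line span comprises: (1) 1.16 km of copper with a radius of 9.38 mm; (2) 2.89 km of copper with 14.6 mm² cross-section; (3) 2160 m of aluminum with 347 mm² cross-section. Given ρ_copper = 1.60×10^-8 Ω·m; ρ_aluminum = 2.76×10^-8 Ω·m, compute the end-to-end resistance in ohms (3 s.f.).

Seg 1: A = πr² = π(9.3800e-03 m)² = 2.764e-04 m²
R_1 = (1.60×10^-8)(1160)/(2.764e-04) = 0.06715 Ω
Seg 2: A = 14.6 mm² = 1.460e-05 m²
R_2 = (1.60×10^-8)(2890)/(1.460e-05) = 3.167 Ω
Seg 3: A = 347 mm² = 3.470e-04 m²
R_3 = (2.76×10^-8)(2160)/(3.470e-04) = 0.1718 Ω
R_total = R_1 + R_2 + R_3 = 3.41 Ω

3.41 Ω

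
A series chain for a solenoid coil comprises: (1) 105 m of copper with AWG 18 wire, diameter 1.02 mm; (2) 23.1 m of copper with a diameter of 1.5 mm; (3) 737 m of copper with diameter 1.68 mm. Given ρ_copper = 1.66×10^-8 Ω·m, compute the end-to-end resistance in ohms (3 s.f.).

Seg 1: A = π(1.02/2 mm)² = π(5.1000e-04 m)² = 8.171e-07 m²
R_1 = (1.66×10^-8)(105)/(8.171e-07) = 2.133 Ω
Seg 2: A = π(d/2)² = π(7.5000e-04 m)² = 1.767e-06 m²
R_2 = (1.66×10^-8)(23.1)/(1.767e-06) = 0.217 Ω
Seg 3: A = π(d/2)² = π(8.4000e-04 m)² = 2.217e-06 m²
R_3 = (1.66×10^-8)(737)/(2.217e-06) = 5.519 Ω
R_total = R_1 + R_2 + R_3 = 7.87 Ω

7.87 Ω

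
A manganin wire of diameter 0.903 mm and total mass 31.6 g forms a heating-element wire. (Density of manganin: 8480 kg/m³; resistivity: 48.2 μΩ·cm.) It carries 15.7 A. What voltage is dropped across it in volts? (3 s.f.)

68.8 V

ρ = 48.2 μΩ·cm = 4.82×10^-7 Ω·m
A = π(d/2)² = π(4.5150e-04 m)² = 6.4042e-07 m²
L = m/(density·A) = 0.0316/(8480×6.4042e-07) = 5.819 m
R = ρL/A = (4.82×10^-7)(5.819)/(6.4042e-07) = 4.379 Ω
V = IR = 15.7 × 4.379 = 68.8 V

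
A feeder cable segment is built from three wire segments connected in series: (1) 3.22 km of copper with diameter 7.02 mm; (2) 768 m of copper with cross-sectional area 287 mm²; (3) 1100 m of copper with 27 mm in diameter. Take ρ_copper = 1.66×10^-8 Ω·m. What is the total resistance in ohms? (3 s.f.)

Seg 1: A = π(d/2)² = π(3.5100e-03 m)² = 3.870e-05 m²
R_1 = (1.66×10^-8)(3220)/(3.870e-05) = 1.381 Ω
Seg 2: A = 287 mm² = 2.870e-04 m²
R_2 = (1.66×10^-8)(768)/(2.870e-04) = 0.04442 Ω
Seg 3: A = π(d/2)² = π(1.3500e-02 m)² = 5.726e-04 m²
R_3 = (1.66×10^-8)(1100)/(5.726e-04) = 0.03189 Ω
R_total = R_1 + R_2 + R_3 = 1.46 Ω

1.46 Ω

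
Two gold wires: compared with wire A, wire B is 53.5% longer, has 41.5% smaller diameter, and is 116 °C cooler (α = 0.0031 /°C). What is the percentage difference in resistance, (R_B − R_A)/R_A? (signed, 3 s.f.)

187%

R ∝ ρL/d² with ρ ∝ (1+αΔT), so R_B/R_A = (1 + 53.5/100) × (1 − 41.5/100)⁻² × (1 − 0.0031×116)
= 1.535 × 2.922 × 0.6404 = 2.872
(R_B − R_A)/R_A = 2.872 − 1 = 187%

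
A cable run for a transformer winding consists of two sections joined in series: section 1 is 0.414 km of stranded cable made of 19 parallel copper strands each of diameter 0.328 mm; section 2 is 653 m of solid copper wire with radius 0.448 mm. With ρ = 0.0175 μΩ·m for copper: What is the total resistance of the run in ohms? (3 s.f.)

22.6 Ω

ρ = 0.0175 μΩ·m = 1.75×10^-8 Ω·m
Section 1: A_strand = π(1.6400e-04)² = 8.450e-08 m²; R₁ = ρL/(N·A_s) = (1.75×10^-8)(414)/(19×8.450e-08) = 4.513 Ω
Section 2: A = πr² = π(4.4800e-04 m)² = 6.305e-07 m²
R₂ = (1.75×10^-8)(653)/(6.305e-07) = 18.12 Ω
R = R₁ + R₂ = 22.6 Ω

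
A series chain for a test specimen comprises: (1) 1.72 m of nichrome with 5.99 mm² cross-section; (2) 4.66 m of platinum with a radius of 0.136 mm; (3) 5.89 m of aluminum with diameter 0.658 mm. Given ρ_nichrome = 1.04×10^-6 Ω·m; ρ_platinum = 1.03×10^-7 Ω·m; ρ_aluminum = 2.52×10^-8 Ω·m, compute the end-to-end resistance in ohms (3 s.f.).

9.00 Ω

Seg 1: A = 5.99 mm² = 5.990e-06 m²
R_1 = (1.04×10^-6)(1.72)/(5.990e-06) = 0.2986 Ω
Seg 2: A = πr² = π(1.3600e-04 m)² = 5.811e-08 m²
R_2 = (1.03×10^-7)(4.66)/(5.811e-08) = 8.26 Ω
Seg 3: A = π(d/2)² = π(3.2900e-04 m)² = 3.400e-07 m²
R_3 = (2.52×10^-8)(5.89)/(3.400e-07) = 0.4365 Ω
R_total = R_1 + R_2 + R_3 = 9.00 Ω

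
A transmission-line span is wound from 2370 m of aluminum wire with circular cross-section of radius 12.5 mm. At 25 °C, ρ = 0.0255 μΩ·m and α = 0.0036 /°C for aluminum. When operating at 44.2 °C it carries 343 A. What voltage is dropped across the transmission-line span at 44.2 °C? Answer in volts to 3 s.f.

45.1 V

ρ = 0.0255 μΩ·m = 2.55×10^-8 Ω·m
A = πr² = π(1.2500e-02 m)² = 4.909e-04 m²
R₍25₎ = ρL/A = (2.55×10^-8)(2370)/(4.909e-04) = 0.1231 Ω
R₍44.2₎ = R₍25₎(1 + αΔT) = 0.1231 × (1 + 0.0036×19.2) = 0.1316 Ω
V = IR = 343 × 0.1316 = 45.1 V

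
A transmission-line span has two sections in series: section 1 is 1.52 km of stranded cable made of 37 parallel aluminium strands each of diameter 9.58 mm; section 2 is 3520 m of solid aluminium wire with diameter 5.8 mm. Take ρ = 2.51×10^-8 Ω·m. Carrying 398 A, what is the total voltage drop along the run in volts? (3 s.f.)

1340 V

Section 1: A_strand = π(4.7900e-03)² = 7.208e-05 m²; R₁ = ρL/(N·A_s) = (2.51×10^-8)(1520)/(37×7.208e-05) = 0.01431 Ω
Section 2: A = π(d/2)² = π(2.9000e-03 m)² = 2.642e-05 m²
R₂ = (2.51×10^-8)(3520)/(2.642e-05) = 3.344 Ω
R = R₁ + R₂ = 3.358 Ω
V = IR = 398 × 3.358 = 1340 V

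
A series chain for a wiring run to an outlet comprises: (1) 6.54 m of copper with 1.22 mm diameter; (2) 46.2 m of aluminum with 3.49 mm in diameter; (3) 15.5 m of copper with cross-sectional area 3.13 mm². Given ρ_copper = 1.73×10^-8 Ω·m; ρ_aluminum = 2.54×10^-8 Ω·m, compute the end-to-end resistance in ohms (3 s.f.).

0.305 Ω

Seg 1: A = π(d/2)² = π(6.1000e-04 m)² = 1.169e-06 m²
R_1 = (1.73×10^-8)(6.54)/(1.169e-06) = 0.09679 Ω
Seg 2: A = π(d/2)² = π(1.7450e-03 m)² = 9.566e-06 m²
R_2 = (2.54×10^-8)(46.2)/(9.566e-06) = 0.1227 Ω
Seg 3: A = 3.13 mm² = 3.130e-06 m²
R_3 = (1.73×10^-8)(15.5)/(3.130e-06) = 0.08567 Ω
R_total = R_1 + R_2 + R_3 = 0.305 Ω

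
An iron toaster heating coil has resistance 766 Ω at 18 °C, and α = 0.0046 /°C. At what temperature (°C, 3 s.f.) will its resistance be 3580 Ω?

R = R₀(1 + α(T − T₀)) ⇒ T = T₀ + (R/R₀ − 1)/α
T = 18 + (3580/766 − 1)/0.0046 = 18 + (3.674)/0.0046 = 817 °C

817 °C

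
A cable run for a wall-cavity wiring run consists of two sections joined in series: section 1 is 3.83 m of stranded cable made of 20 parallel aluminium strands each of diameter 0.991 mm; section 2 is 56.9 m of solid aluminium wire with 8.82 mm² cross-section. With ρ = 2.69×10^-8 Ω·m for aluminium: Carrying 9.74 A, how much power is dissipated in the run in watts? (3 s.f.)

Section 1: A_strand = π(4.9550e-04)² = 7.713e-07 m²; R₁ = ρL/(N·A_s) = (2.69×10^-8)(3.83)/(20×7.713e-07) = 0.006679 Ω
Section 2: A = 8.82 mm² = 8.820e-06 m²
R₂ = (2.69×10^-8)(56.9)/(8.820e-06) = 0.1735 Ω
R = R₁ + R₂ = 0.1802 Ω
P = I²R = (9.74)² × 0.1802 = 17.1 W

17.1 W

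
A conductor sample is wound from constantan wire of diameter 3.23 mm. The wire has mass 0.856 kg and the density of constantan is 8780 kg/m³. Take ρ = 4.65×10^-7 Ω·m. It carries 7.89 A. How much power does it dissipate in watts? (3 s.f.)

A = π(d/2)² = π(1.6150e-03 m)² = 8.1940e-06 m²
L = m/(density·A) = 0.856/(8780×8.1940e-06) = 11.9 m
R = ρL/A = (4.65×10^-7)(11.9)/(8.1940e-06) = 0.6752 Ω
P = I²R = (7.89)² × 0.6752 = 42.0 W

42.0 W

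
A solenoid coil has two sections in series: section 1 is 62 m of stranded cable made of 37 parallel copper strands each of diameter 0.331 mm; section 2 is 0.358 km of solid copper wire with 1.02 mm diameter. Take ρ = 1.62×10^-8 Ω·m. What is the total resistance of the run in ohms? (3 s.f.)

7.41 Ω

Section 1: A_strand = π(1.6550e-04)² = 8.605e-08 m²; R₁ = ρL/(N·A_s) = (1.62×10^-8)(62)/(37×8.605e-08) = 0.3155 Ω
Section 2: A = π(d/2)² = π(5.1000e-04 m)² = 8.171e-07 m²
R₂ = (1.62×10^-8)(358)/(8.171e-07) = 7.098 Ω
R = R₁ + R₂ = 7.41 Ω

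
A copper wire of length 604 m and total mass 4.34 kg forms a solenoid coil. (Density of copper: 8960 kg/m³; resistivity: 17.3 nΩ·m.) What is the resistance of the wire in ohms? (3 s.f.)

ρ = 17.3 nΩ·m = 1.73×10^-8 Ω·m
A = m/(density·L) = 4.34/(8960×604) = 8.0195e-07 m²
R = ρL/A = (1.73×10^-8)(604)/(8.0195e-07) = 13.0 Ω

13.0 Ω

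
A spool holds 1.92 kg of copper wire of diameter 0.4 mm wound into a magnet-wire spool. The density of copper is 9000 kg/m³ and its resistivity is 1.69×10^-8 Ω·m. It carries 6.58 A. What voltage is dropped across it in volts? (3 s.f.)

1500 V

A = π(d/2)² = π(2.0000e-04 m)² = 1.2566e-07 m²
L = m/(density·A) = 1.92/(9000×1.2566e-07) = 1698 m
R = ρL/A = (1.69×10^-8)(1698)/(1.2566e-07) = 228.3 Ω
V = IR = 6.58 × 228.3 = 1500 V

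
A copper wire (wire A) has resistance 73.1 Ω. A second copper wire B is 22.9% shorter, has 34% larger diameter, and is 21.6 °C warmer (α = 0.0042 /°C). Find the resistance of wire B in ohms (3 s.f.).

R ∝ ρL/d² with ρ ∝ (1+αΔT), so R_B/R_A = (1 − 22.9/100) × (1 + 34/100)⁻² × (1 + 0.0042×21.6)
= 0.771 × 0.5569 × 1.091 = 0.4683
R_B = 0.4683 × 73.1 = 34.2 Ω

34.2 Ω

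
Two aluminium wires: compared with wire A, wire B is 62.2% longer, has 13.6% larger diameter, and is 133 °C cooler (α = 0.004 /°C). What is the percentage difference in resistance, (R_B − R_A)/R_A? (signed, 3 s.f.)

R ∝ ρL/d² with ρ ∝ (1+αΔT), so R_B/R_A = (1 + 62.2/100) × (1 + 13.6/100)⁻² × (1 − 0.004×133)
= 1.622 × 0.7749 × 0.468 = 0.5882
(R_B − R_A)/R_A = 0.5882 − 1 = -41.2%

-41.2%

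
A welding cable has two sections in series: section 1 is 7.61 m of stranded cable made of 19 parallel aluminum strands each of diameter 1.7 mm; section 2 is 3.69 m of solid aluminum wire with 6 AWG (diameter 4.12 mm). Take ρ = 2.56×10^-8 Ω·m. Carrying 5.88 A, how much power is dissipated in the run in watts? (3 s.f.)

0.401 W

Section 1: A_strand = π(8.5000e-04)² = 2.270e-06 m²; R₁ = ρL/(N·A_s) = (2.56×10^-8)(7.61)/(19×2.270e-06) = 0.004517 Ω
Section 2: A = π(4.12/2 mm)² = π(2.0600e-03 m)² = 1.333e-05 m²
R₂ = (2.56×10^-8)(3.69)/(1.333e-05) = 0.007086 Ω
R = R₁ + R₂ = 0.0116 Ω
P = I²R = (5.88)² × 0.0116 = 0.401 W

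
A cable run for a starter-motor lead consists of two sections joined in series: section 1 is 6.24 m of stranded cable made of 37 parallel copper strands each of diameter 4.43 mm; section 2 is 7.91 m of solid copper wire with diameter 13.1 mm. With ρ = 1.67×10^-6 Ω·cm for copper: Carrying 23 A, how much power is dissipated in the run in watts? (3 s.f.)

0.615 W

ρ = 1.67×10^-6 Ω·cm = 1.67×10^-8 Ω·m
Section 1: A_strand = π(2.2150e-03)² = 1.541e-05 m²; R₁ = ρL/(N·A_s) = (1.67×10^-8)(6.24)/(37×1.541e-05) = 1.827×10^-4 Ω
Section 2: A = π(d/2)² = π(6.5500e-03 m)² = 1.348e-04 m²
R₂ = (1.67×10^-8)(7.91)/(1.348e-04) = 9.801×10^-4 Ω
R = R₁ + R₂ = 0.001163 Ω
P = I²R = (23)² × 0.001163 = 0.615 W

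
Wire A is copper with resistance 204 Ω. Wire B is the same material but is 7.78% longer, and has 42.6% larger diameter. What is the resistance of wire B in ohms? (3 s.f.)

R ∝ L/d², so R_B/R_A = (1 + 7.78/100) × (1 + 42.6/100)⁻²
= 1.078 × 0.4918 = 0.53
R_B = 0.53 × 204 = 108 Ω

108 Ω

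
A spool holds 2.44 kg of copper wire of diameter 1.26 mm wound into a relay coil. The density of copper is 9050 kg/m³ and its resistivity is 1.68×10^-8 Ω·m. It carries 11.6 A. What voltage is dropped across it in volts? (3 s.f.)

33.8 V

A = π(d/2)² = π(6.3000e-04 m)² = 1.2469e-06 m²
L = m/(density·A) = 2.44/(9050×1.2469e-06) = 216.2 m
R = ρL/A = (1.68×10^-8)(216.2)/(1.2469e-06) = 2.913 Ω
V = IR = 11.6 × 2.913 = 33.8 V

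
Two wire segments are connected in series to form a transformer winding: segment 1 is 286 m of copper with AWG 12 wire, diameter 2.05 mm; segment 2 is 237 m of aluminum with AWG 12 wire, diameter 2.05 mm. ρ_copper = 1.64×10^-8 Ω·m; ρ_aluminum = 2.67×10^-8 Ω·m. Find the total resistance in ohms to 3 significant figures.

Segment 1: A = π(2.05/2 mm)² = π(1.0250e-03 m)² = 3.301e-06 m²
R₁ = ρL/A = (1.64×10^-8)(286)/(3.301e-06) = 1.421 Ω
R₂ = (2.67×10^-8)(237)/(3.301e-06) = 1.917 Ω
R = R₁ + R₂ = 3.34 Ω

3.34 Ω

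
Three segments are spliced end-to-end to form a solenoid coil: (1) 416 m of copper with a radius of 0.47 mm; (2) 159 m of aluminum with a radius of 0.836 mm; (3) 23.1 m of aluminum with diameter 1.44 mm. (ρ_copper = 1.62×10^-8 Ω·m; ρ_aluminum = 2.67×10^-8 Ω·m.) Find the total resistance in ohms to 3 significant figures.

Seg 1: A = πr² = π(4.7000e-04 m)² = 6.940e-07 m²
R_1 = (1.62×10^-8)(416)/(6.940e-07) = 9.711 Ω
Seg 2: A = πr² = π(8.3600e-04 m)² = 2.196e-06 m²
R_2 = (2.67×10^-8)(159)/(2.196e-06) = 1.934 Ω
Seg 3: A = π(d/2)² = π(7.2000e-04 m)² = 1.629e-06 m²
R_3 = (2.67×10^-8)(23.1)/(1.629e-06) = 0.3787 Ω
R_total = R_1 + R_2 + R_3 = 12.0 Ω

12.0 Ω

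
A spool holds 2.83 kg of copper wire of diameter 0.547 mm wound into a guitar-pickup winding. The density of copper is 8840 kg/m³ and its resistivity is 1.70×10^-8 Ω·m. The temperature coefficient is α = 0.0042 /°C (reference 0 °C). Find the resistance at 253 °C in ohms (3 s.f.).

203 Ω

A = π(d/2)² = π(2.7350e-04 m)² = 2.3500e-07 m²
L = m/(density·A) = 2.83/(8840×2.3500e-07) = 1362 m
R = ρL/A = (1.70×10^-8)(1362)/(2.3500e-07) = 98.55 Ω
R(253 °C) = 98.55 × (1 + 0.0042×253) = 203 Ω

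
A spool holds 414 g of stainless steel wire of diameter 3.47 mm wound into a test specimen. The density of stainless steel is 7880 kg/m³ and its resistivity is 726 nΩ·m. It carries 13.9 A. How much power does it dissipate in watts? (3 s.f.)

ρ = 726 nΩ·m = 7.26×10^-7 Ω·m
A = π(d/2)² = π(1.7350e-03 m)² = 9.4569e-06 m²
L = m/(density·A) = 0.414/(7880×9.4569e-06) = 5.556 m
R = ρL/A = (7.26×10^-7)(5.556)/(9.4569e-06) = 0.4265 Ω
P = I²R = (13.9)² × 0.4265 = 82.4 W

82.4 W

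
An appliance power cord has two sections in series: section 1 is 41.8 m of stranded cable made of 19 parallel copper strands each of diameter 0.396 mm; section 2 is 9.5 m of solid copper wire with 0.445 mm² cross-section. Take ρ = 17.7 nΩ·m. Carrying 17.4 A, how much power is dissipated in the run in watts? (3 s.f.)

ρ = 17.7 nΩ·m = 1.77×10^-8 Ω·m
Section 1: A_strand = π(1.9800e-04)² = 1.232e-07 m²; R₁ = ρL/(N·A_s) = (1.77×10^-8)(41.8)/(19×1.232e-07) = 0.3162 Ω
Section 2: A = 0.445 mm² = 4.450e-07 m²
R₂ = (1.77×10^-8)(9.5)/(4.450e-07) = 0.3779 Ω
R = R₁ + R₂ = 0.694 Ω
P = I²R = (17.4)² × 0.694 = 210 W

210 W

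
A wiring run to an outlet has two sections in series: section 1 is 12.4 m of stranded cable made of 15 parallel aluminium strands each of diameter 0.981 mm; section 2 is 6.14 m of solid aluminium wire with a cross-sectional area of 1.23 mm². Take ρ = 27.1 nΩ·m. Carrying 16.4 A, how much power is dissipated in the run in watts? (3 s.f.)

44.4 W

ρ = 27.1 nΩ·m = 2.71×10^-8 Ω·m
Section 1: A_strand = π(4.9050e-04)² = 7.558e-07 m²; R₁ = ρL/(N·A_s) = (2.71×10^-8)(12.4)/(15×7.558e-07) = 0.02964 Ω
Section 2: A = 1.23 mm² = 1.230e-06 m²
R₂ = (2.71×10^-8)(6.14)/(1.230e-06) = 0.1353 Ω
R = R₁ + R₂ = 0.1649 Ω
P = I²R = (16.4)² × 0.1649 = 44.4 W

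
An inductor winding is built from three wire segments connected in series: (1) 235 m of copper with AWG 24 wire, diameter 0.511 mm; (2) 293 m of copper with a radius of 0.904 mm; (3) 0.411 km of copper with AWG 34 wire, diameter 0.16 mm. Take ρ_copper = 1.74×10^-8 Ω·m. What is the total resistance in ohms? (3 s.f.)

Seg 1: A = π(0.511/2 mm)² = π(2.5550e-04 m)² = 2.051e-07 m²
R_1 = (1.74×10^-8)(235)/(2.051e-07) = 19.94 Ω
Seg 2: A = πr² = π(9.0400e-04 m)² = 2.567e-06 m²
R_2 = (1.74×10^-8)(293)/(2.567e-06) = 1.986 Ω
Seg 3: A = π(0.16/2 mm)² = π(8.0000e-05 m)² = 2.011e-08 m²
R_3 = (1.74×10^-8)(411)/(2.011e-08) = 355.7 Ω
R_total = R_1 + R_2 + R_3 = 378 Ω

378 Ω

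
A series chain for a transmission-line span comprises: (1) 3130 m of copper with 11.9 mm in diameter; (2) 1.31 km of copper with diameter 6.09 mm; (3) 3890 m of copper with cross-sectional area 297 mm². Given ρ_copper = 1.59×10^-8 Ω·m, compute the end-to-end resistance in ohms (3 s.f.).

Seg 1: A = π(d/2)² = π(5.9500e-03 m)² = 1.112e-04 m²
R_1 = (1.59×10^-8)(3130)/(1.112e-04) = 0.4475 Ω
Seg 2: A = π(d/2)² = π(3.0450e-03 m)² = 2.913e-05 m²
R_2 = (1.59×10^-8)(1310)/(2.913e-05) = 0.7151 Ω
Seg 3: A = 297 mm² = 2.970e-04 m²
R_3 = (1.59×10^-8)(3890)/(2.970e-04) = 0.2083 Ω
R_total = R_1 + R_2 + R_3 = 1.37 Ω

1.37 Ω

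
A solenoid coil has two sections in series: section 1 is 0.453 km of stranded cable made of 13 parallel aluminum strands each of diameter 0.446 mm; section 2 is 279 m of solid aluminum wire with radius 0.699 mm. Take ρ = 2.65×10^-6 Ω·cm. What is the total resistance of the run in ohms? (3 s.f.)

10.7 Ω

ρ = 2.65×10^-6 Ω·cm = 2.65×10^-8 Ω·m
Section 1: A_strand = π(2.2300e-04)² = 1.562e-07 m²; R₁ = ρL/(N·A_s) = (2.65×10^-8)(453)/(13×1.562e-07) = 5.911 Ω
Section 2: A = πr² = π(6.9900e-04 m)² = 1.535e-06 m²
R₂ = (2.65×10^-8)(279)/(1.535e-06) = 4.817 Ω
R = R₁ + R₂ = 10.7 Ω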